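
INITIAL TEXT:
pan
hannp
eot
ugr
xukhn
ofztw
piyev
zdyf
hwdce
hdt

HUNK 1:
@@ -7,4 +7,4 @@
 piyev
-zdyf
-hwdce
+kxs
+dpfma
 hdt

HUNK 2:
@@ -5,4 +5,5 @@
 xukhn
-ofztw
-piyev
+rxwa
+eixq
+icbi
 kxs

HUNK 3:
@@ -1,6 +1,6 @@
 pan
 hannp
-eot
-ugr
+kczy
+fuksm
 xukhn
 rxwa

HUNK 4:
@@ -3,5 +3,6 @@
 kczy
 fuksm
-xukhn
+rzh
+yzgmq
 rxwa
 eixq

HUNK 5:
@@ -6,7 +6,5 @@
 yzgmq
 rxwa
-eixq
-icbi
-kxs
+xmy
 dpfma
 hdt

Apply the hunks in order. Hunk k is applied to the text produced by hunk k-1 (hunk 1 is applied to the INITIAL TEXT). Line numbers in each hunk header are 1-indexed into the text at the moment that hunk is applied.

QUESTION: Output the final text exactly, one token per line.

Answer: pan
hannp
kczy
fuksm
rzh
yzgmq
rxwa
xmy
dpfma
hdt

Derivation:
Hunk 1: at line 7 remove [zdyf,hwdce] add [kxs,dpfma] -> 10 lines: pan hannp eot ugr xukhn ofztw piyev kxs dpfma hdt
Hunk 2: at line 5 remove [ofztw,piyev] add [rxwa,eixq,icbi] -> 11 lines: pan hannp eot ugr xukhn rxwa eixq icbi kxs dpfma hdt
Hunk 3: at line 1 remove [eot,ugr] add [kczy,fuksm] -> 11 lines: pan hannp kczy fuksm xukhn rxwa eixq icbi kxs dpfma hdt
Hunk 4: at line 3 remove [xukhn] add [rzh,yzgmq] -> 12 lines: pan hannp kczy fuksm rzh yzgmq rxwa eixq icbi kxs dpfma hdt
Hunk 5: at line 6 remove [eixq,icbi,kxs] add [xmy] -> 10 lines: pan hannp kczy fuksm rzh yzgmq rxwa xmy dpfma hdt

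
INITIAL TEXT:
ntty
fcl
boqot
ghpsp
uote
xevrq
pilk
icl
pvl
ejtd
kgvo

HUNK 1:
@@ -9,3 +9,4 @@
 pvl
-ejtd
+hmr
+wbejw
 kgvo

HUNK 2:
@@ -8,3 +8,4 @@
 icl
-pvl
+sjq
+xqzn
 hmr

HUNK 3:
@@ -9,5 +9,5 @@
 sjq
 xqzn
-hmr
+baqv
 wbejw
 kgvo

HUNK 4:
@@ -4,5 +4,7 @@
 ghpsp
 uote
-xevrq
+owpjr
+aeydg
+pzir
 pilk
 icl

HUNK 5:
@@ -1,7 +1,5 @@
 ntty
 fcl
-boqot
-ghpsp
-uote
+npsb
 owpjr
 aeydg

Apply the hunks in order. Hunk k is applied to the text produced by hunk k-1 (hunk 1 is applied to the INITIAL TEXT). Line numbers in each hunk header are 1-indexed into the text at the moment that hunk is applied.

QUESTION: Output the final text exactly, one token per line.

Answer: ntty
fcl
npsb
owpjr
aeydg
pzir
pilk
icl
sjq
xqzn
baqv
wbejw
kgvo

Derivation:
Hunk 1: at line 9 remove [ejtd] add [hmr,wbejw] -> 12 lines: ntty fcl boqot ghpsp uote xevrq pilk icl pvl hmr wbejw kgvo
Hunk 2: at line 8 remove [pvl] add [sjq,xqzn] -> 13 lines: ntty fcl boqot ghpsp uote xevrq pilk icl sjq xqzn hmr wbejw kgvo
Hunk 3: at line 9 remove [hmr] add [baqv] -> 13 lines: ntty fcl boqot ghpsp uote xevrq pilk icl sjq xqzn baqv wbejw kgvo
Hunk 4: at line 4 remove [xevrq] add [owpjr,aeydg,pzir] -> 15 lines: ntty fcl boqot ghpsp uote owpjr aeydg pzir pilk icl sjq xqzn baqv wbejw kgvo
Hunk 5: at line 1 remove [boqot,ghpsp,uote] add [npsb] -> 13 lines: ntty fcl npsb owpjr aeydg pzir pilk icl sjq xqzn baqv wbejw kgvo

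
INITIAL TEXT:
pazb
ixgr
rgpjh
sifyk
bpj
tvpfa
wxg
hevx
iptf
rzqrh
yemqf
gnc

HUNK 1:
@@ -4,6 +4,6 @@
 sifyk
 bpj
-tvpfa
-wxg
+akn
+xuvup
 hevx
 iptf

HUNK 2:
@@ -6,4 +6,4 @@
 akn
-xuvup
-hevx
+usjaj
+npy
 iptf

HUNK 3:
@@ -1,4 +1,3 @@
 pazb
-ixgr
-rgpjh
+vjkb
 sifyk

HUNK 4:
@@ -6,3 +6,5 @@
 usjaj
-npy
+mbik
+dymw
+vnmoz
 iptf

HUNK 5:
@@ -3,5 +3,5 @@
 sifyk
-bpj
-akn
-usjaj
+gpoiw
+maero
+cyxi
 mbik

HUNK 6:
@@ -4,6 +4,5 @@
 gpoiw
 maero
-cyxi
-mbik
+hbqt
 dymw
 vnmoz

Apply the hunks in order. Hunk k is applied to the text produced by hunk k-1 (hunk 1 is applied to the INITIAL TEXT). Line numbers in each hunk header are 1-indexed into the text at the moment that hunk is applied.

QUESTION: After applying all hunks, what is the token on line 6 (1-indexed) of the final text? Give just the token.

Hunk 1: at line 4 remove [tvpfa,wxg] add [akn,xuvup] -> 12 lines: pazb ixgr rgpjh sifyk bpj akn xuvup hevx iptf rzqrh yemqf gnc
Hunk 2: at line 6 remove [xuvup,hevx] add [usjaj,npy] -> 12 lines: pazb ixgr rgpjh sifyk bpj akn usjaj npy iptf rzqrh yemqf gnc
Hunk 3: at line 1 remove [ixgr,rgpjh] add [vjkb] -> 11 lines: pazb vjkb sifyk bpj akn usjaj npy iptf rzqrh yemqf gnc
Hunk 4: at line 6 remove [npy] add [mbik,dymw,vnmoz] -> 13 lines: pazb vjkb sifyk bpj akn usjaj mbik dymw vnmoz iptf rzqrh yemqf gnc
Hunk 5: at line 3 remove [bpj,akn,usjaj] add [gpoiw,maero,cyxi] -> 13 lines: pazb vjkb sifyk gpoiw maero cyxi mbik dymw vnmoz iptf rzqrh yemqf gnc
Hunk 6: at line 4 remove [cyxi,mbik] add [hbqt] -> 12 lines: pazb vjkb sifyk gpoiw maero hbqt dymw vnmoz iptf rzqrh yemqf gnc
Final line 6: hbqt

Answer: hbqt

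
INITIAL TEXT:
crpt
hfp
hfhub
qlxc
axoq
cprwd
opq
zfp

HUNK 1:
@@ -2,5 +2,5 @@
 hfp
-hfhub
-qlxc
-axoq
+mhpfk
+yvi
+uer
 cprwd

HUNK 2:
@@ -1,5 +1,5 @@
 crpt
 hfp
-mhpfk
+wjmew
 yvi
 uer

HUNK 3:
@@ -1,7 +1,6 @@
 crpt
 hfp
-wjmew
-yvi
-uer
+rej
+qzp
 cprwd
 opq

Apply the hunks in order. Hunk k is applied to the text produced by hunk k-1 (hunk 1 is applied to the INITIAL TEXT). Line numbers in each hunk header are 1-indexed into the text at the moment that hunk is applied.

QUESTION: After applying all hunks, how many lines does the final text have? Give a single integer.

Answer: 7

Derivation:
Hunk 1: at line 2 remove [hfhub,qlxc,axoq] add [mhpfk,yvi,uer] -> 8 lines: crpt hfp mhpfk yvi uer cprwd opq zfp
Hunk 2: at line 1 remove [mhpfk] add [wjmew] -> 8 lines: crpt hfp wjmew yvi uer cprwd opq zfp
Hunk 3: at line 1 remove [wjmew,yvi,uer] add [rej,qzp] -> 7 lines: crpt hfp rej qzp cprwd opq zfp
Final line count: 7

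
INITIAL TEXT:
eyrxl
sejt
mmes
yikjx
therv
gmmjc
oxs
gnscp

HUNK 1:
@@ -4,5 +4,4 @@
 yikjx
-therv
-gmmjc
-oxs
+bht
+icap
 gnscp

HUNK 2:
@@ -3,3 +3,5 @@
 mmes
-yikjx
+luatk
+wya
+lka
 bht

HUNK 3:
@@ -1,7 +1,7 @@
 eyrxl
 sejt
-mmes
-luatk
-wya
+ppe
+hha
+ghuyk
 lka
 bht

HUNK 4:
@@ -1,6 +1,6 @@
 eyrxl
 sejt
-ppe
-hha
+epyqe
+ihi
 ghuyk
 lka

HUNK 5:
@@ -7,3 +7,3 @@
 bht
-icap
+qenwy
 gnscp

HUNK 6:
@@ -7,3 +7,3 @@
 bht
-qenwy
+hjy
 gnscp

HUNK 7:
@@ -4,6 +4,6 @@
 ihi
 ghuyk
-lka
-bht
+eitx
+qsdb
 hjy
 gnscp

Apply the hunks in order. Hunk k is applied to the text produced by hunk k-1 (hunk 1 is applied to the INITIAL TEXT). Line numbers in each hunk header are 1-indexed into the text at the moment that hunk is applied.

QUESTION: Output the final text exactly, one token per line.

Answer: eyrxl
sejt
epyqe
ihi
ghuyk
eitx
qsdb
hjy
gnscp

Derivation:
Hunk 1: at line 4 remove [therv,gmmjc,oxs] add [bht,icap] -> 7 lines: eyrxl sejt mmes yikjx bht icap gnscp
Hunk 2: at line 3 remove [yikjx] add [luatk,wya,lka] -> 9 lines: eyrxl sejt mmes luatk wya lka bht icap gnscp
Hunk 3: at line 1 remove [mmes,luatk,wya] add [ppe,hha,ghuyk] -> 9 lines: eyrxl sejt ppe hha ghuyk lka bht icap gnscp
Hunk 4: at line 1 remove [ppe,hha] add [epyqe,ihi] -> 9 lines: eyrxl sejt epyqe ihi ghuyk lka bht icap gnscp
Hunk 5: at line 7 remove [icap] add [qenwy] -> 9 lines: eyrxl sejt epyqe ihi ghuyk lka bht qenwy gnscp
Hunk 6: at line 7 remove [qenwy] add [hjy] -> 9 lines: eyrxl sejt epyqe ihi ghuyk lka bht hjy gnscp
Hunk 7: at line 4 remove [lka,bht] add [eitx,qsdb] -> 9 lines: eyrxl sejt epyqe ihi ghuyk eitx qsdb hjy gnscp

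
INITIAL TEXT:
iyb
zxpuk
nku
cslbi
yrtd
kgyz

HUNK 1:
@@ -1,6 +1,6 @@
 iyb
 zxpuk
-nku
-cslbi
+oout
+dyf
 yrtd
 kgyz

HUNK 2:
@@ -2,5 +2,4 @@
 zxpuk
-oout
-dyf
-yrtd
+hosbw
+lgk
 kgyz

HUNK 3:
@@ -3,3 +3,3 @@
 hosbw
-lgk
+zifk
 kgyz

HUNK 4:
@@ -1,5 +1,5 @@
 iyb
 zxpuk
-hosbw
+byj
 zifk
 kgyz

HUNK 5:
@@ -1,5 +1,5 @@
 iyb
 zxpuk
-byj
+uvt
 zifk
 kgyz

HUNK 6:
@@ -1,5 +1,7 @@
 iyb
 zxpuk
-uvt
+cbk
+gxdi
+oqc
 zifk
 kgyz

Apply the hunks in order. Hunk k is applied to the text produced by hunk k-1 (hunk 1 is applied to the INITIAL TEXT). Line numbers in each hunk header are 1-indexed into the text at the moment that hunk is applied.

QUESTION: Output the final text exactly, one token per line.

Hunk 1: at line 1 remove [nku,cslbi] add [oout,dyf] -> 6 lines: iyb zxpuk oout dyf yrtd kgyz
Hunk 2: at line 2 remove [oout,dyf,yrtd] add [hosbw,lgk] -> 5 lines: iyb zxpuk hosbw lgk kgyz
Hunk 3: at line 3 remove [lgk] add [zifk] -> 5 lines: iyb zxpuk hosbw zifk kgyz
Hunk 4: at line 1 remove [hosbw] add [byj] -> 5 lines: iyb zxpuk byj zifk kgyz
Hunk 5: at line 1 remove [byj] add [uvt] -> 5 lines: iyb zxpuk uvt zifk kgyz
Hunk 6: at line 1 remove [uvt] add [cbk,gxdi,oqc] -> 7 lines: iyb zxpuk cbk gxdi oqc zifk kgyz

Answer: iyb
zxpuk
cbk
gxdi
oqc
zifk
kgyz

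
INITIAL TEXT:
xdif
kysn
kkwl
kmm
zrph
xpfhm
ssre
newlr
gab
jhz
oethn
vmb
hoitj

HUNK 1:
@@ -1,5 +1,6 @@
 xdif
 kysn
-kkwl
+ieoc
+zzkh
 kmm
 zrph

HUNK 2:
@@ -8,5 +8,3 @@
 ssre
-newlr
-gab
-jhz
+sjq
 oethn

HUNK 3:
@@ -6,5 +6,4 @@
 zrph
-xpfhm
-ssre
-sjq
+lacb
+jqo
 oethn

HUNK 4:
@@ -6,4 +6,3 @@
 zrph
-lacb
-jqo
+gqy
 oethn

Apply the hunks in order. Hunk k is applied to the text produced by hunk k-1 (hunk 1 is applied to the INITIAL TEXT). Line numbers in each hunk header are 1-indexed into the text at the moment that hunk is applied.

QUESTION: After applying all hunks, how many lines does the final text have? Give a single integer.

Answer: 10

Derivation:
Hunk 1: at line 1 remove [kkwl] add [ieoc,zzkh] -> 14 lines: xdif kysn ieoc zzkh kmm zrph xpfhm ssre newlr gab jhz oethn vmb hoitj
Hunk 2: at line 8 remove [newlr,gab,jhz] add [sjq] -> 12 lines: xdif kysn ieoc zzkh kmm zrph xpfhm ssre sjq oethn vmb hoitj
Hunk 3: at line 6 remove [xpfhm,ssre,sjq] add [lacb,jqo] -> 11 lines: xdif kysn ieoc zzkh kmm zrph lacb jqo oethn vmb hoitj
Hunk 4: at line 6 remove [lacb,jqo] add [gqy] -> 10 lines: xdif kysn ieoc zzkh kmm zrph gqy oethn vmb hoitj
Final line count: 10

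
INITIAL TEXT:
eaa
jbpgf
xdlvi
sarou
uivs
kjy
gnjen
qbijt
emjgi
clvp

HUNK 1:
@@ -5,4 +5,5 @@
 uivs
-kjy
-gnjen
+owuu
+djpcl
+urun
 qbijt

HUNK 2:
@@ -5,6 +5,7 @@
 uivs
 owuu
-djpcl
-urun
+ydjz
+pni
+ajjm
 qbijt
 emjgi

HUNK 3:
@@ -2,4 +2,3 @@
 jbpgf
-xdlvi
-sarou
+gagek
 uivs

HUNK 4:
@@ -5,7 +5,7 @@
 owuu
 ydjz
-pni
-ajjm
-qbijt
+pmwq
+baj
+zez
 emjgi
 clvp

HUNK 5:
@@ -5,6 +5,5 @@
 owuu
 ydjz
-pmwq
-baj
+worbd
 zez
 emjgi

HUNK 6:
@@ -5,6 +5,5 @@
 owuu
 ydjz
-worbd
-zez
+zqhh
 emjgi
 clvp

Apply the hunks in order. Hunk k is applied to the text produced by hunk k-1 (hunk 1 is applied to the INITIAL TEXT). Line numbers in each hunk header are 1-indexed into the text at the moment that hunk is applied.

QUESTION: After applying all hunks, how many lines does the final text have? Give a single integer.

Hunk 1: at line 5 remove [kjy,gnjen] add [owuu,djpcl,urun] -> 11 lines: eaa jbpgf xdlvi sarou uivs owuu djpcl urun qbijt emjgi clvp
Hunk 2: at line 5 remove [djpcl,urun] add [ydjz,pni,ajjm] -> 12 lines: eaa jbpgf xdlvi sarou uivs owuu ydjz pni ajjm qbijt emjgi clvp
Hunk 3: at line 2 remove [xdlvi,sarou] add [gagek] -> 11 lines: eaa jbpgf gagek uivs owuu ydjz pni ajjm qbijt emjgi clvp
Hunk 4: at line 5 remove [pni,ajjm,qbijt] add [pmwq,baj,zez] -> 11 lines: eaa jbpgf gagek uivs owuu ydjz pmwq baj zez emjgi clvp
Hunk 5: at line 5 remove [pmwq,baj] add [worbd] -> 10 lines: eaa jbpgf gagek uivs owuu ydjz worbd zez emjgi clvp
Hunk 6: at line 5 remove [worbd,zez] add [zqhh] -> 9 lines: eaa jbpgf gagek uivs owuu ydjz zqhh emjgi clvp
Final line count: 9

Answer: 9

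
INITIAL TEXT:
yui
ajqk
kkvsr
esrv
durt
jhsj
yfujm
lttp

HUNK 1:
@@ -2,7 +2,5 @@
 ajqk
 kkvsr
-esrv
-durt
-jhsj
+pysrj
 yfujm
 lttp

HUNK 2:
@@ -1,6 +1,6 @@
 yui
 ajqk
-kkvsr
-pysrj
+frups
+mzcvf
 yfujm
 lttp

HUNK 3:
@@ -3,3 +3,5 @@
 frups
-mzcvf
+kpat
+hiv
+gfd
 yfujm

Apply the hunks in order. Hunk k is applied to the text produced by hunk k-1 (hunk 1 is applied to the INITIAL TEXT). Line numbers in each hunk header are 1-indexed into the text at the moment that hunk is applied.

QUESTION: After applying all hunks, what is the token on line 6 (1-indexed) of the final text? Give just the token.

Hunk 1: at line 2 remove [esrv,durt,jhsj] add [pysrj] -> 6 lines: yui ajqk kkvsr pysrj yfujm lttp
Hunk 2: at line 1 remove [kkvsr,pysrj] add [frups,mzcvf] -> 6 lines: yui ajqk frups mzcvf yfujm lttp
Hunk 3: at line 3 remove [mzcvf] add [kpat,hiv,gfd] -> 8 lines: yui ajqk frups kpat hiv gfd yfujm lttp
Final line 6: gfd

Answer: gfd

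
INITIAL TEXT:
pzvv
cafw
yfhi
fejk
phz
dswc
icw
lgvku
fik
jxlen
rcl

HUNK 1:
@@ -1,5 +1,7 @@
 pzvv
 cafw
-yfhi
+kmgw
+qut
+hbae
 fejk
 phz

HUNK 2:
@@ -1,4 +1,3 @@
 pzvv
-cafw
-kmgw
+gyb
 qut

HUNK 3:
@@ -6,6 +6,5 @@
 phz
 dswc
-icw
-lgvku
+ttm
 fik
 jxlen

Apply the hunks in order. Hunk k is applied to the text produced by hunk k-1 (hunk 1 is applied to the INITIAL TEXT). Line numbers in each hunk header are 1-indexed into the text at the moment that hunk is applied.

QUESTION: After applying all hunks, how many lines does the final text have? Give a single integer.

Answer: 11

Derivation:
Hunk 1: at line 1 remove [yfhi] add [kmgw,qut,hbae] -> 13 lines: pzvv cafw kmgw qut hbae fejk phz dswc icw lgvku fik jxlen rcl
Hunk 2: at line 1 remove [cafw,kmgw] add [gyb] -> 12 lines: pzvv gyb qut hbae fejk phz dswc icw lgvku fik jxlen rcl
Hunk 3: at line 6 remove [icw,lgvku] add [ttm] -> 11 lines: pzvv gyb qut hbae fejk phz dswc ttm fik jxlen rcl
Final line count: 11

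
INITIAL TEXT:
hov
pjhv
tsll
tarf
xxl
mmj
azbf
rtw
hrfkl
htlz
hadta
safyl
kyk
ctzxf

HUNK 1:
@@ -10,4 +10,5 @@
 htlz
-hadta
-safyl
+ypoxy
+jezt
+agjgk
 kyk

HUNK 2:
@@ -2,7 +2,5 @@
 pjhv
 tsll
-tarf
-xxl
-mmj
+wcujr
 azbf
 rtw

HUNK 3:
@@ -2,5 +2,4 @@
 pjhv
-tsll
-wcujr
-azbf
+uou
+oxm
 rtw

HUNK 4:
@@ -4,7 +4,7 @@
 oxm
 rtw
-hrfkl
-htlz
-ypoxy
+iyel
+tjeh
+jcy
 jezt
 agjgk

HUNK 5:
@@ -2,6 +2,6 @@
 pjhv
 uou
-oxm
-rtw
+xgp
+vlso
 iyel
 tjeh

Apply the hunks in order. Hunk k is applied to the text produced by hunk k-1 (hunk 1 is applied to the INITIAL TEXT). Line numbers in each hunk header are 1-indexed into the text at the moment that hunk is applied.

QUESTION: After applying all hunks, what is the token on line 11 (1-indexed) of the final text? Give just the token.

Hunk 1: at line 10 remove [hadta,safyl] add [ypoxy,jezt,agjgk] -> 15 lines: hov pjhv tsll tarf xxl mmj azbf rtw hrfkl htlz ypoxy jezt agjgk kyk ctzxf
Hunk 2: at line 2 remove [tarf,xxl,mmj] add [wcujr] -> 13 lines: hov pjhv tsll wcujr azbf rtw hrfkl htlz ypoxy jezt agjgk kyk ctzxf
Hunk 3: at line 2 remove [tsll,wcujr,azbf] add [uou,oxm] -> 12 lines: hov pjhv uou oxm rtw hrfkl htlz ypoxy jezt agjgk kyk ctzxf
Hunk 4: at line 4 remove [hrfkl,htlz,ypoxy] add [iyel,tjeh,jcy] -> 12 lines: hov pjhv uou oxm rtw iyel tjeh jcy jezt agjgk kyk ctzxf
Hunk 5: at line 2 remove [oxm,rtw] add [xgp,vlso] -> 12 lines: hov pjhv uou xgp vlso iyel tjeh jcy jezt agjgk kyk ctzxf
Final line 11: kyk

Answer: kyk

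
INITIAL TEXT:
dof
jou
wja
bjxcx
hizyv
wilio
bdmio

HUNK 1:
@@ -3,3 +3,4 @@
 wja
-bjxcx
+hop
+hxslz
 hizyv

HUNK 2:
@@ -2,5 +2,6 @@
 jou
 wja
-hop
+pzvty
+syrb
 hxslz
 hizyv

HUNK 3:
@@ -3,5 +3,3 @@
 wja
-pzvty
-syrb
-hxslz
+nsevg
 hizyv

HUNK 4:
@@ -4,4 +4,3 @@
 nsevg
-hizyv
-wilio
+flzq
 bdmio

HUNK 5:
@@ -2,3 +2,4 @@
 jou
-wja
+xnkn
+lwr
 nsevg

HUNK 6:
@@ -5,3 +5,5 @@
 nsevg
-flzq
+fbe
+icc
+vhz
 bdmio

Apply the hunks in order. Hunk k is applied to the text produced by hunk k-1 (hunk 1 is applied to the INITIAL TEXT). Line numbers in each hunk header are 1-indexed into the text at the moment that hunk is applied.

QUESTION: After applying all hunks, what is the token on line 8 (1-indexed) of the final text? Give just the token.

Answer: vhz

Derivation:
Hunk 1: at line 3 remove [bjxcx] add [hop,hxslz] -> 8 lines: dof jou wja hop hxslz hizyv wilio bdmio
Hunk 2: at line 2 remove [hop] add [pzvty,syrb] -> 9 lines: dof jou wja pzvty syrb hxslz hizyv wilio bdmio
Hunk 3: at line 3 remove [pzvty,syrb,hxslz] add [nsevg] -> 7 lines: dof jou wja nsevg hizyv wilio bdmio
Hunk 4: at line 4 remove [hizyv,wilio] add [flzq] -> 6 lines: dof jou wja nsevg flzq bdmio
Hunk 5: at line 2 remove [wja] add [xnkn,lwr] -> 7 lines: dof jou xnkn lwr nsevg flzq bdmio
Hunk 6: at line 5 remove [flzq] add [fbe,icc,vhz] -> 9 lines: dof jou xnkn lwr nsevg fbe icc vhz bdmio
Final line 8: vhz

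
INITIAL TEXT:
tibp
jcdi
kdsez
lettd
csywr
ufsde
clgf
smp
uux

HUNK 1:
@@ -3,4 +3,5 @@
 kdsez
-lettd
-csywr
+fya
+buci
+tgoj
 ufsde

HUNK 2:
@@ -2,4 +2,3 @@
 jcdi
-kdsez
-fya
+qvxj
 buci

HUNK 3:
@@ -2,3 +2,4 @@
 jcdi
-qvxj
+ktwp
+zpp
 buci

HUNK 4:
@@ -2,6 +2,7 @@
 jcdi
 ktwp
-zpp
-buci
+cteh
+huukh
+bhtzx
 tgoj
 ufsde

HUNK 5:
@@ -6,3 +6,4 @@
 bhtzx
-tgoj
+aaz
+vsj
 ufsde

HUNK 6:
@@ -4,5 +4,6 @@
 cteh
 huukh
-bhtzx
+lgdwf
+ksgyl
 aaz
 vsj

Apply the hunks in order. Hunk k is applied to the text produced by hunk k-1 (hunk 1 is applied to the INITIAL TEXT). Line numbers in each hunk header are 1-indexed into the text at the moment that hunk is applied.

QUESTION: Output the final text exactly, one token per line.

Answer: tibp
jcdi
ktwp
cteh
huukh
lgdwf
ksgyl
aaz
vsj
ufsde
clgf
smp
uux

Derivation:
Hunk 1: at line 3 remove [lettd,csywr] add [fya,buci,tgoj] -> 10 lines: tibp jcdi kdsez fya buci tgoj ufsde clgf smp uux
Hunk 2: at line 2 remove [kdsez,fya] add [qvxj] -> 9 lines: tibp jcdi qvxj buci tgoj ufsde clgf smp uux
Hunk 3: at line 2 remove [qvxj] add [ktwp,zpp] -> 10 lines: tibp jcdi ktwp zpp buci tgoj ufsde clgf smp uux
Hunk 4: at line 2 remove [zpp,buci] add [cteh,huukh,bhtzx] -> 11 lines: tibp jcdi ktwp cteh huukh bhtzx tgoj ufsde clgf smp uux
Hunk 5: at line 6 remove [tgoj] add [aaz,vsj] -> 12 lines: tibp jcdi ktwp cteh huukh bhtzx aaz vsj ufsde clgf smp uux
Hunk 6: at line 4 remove [bhtzx] add [lgdwf,ksgyl] -> 13 lines: tibp jcdi ktwp cteh huukh lgdwf ksgyl aaz vsj ufsde clgf smp uux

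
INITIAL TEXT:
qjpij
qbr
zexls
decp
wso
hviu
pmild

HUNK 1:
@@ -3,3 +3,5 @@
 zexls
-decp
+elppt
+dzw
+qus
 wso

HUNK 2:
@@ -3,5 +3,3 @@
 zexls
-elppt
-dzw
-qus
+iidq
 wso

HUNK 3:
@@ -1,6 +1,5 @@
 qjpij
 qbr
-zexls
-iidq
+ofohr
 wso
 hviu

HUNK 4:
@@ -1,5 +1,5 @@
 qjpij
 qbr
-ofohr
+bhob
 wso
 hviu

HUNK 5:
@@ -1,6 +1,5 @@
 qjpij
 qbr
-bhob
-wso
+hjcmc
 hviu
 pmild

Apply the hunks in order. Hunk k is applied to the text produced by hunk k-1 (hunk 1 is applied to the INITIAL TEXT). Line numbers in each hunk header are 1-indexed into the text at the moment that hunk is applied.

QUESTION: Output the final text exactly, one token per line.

Hunk 1: at line 3 remove [decp] add [elppt,dzw,qus] -> 9 lines: qjpij qbr zexls elppt dzw qus wso hviu pmild
Hunk 2: at line 3 remove [elppt,dzw,qus] add [iidq] -> 7 lines: qjpij qbr zexls iidq wso hviu pmild
Hunk 3: at line 1 remove [zexls,iidq] add [ofohr] -> 6 lines: qjpij qbr ofohr wso hviu pmild
Hunk 4: at line 1 remove [ofohr] add [bhob] -> 6 lines: qjpij qbr bhob wso hviu pmild
Hunk 5: at line 1 remove [bhob,wso] add [hjcmc] -> 5 lines: qjpij qbr hjcmc hviu pmild

Answer: qjpij
qbr
hjcmc
hviu
pmild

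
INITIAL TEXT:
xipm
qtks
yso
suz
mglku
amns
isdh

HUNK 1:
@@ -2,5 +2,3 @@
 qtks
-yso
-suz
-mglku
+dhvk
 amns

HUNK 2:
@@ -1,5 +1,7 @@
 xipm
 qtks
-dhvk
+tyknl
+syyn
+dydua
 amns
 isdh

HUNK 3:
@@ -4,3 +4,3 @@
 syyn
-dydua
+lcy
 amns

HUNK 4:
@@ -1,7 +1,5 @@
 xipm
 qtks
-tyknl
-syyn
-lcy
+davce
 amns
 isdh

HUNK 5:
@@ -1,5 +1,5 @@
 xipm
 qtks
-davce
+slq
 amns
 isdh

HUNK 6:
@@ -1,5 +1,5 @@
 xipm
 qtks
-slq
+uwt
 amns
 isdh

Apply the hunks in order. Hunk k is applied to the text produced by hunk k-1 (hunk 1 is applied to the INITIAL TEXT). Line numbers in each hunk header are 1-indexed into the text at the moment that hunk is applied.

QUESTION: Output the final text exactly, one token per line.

Hunk 1: at line 2 remove [yso,suz,mglku] add [dhvk] -> 5 lines: xipm qtks dhvk amns isdh
Hunk 2: at line 1 remove [dhvk] add [tyknl,syyn,dydua] -> 7 lines: xipm qtks tyknl syyn dydua amns isdh
Hunk 3: at line 4 remove [dydua] add [lcy] -> 7 lines: xipm qtks tyknl syyn lcy amns isdh
Hunk 4: at line 1 remove [tyknl,syyn,lcy] add [davce] -> 5 lines: xipm qtks davce amns isdh
Hunk 5: at line 1 remove [davce] add [slq] -> 5 lines: xipm qtks slq amns isdh
Hunk 6: at line 1 remove [slq] add [uwt] -> 5 lines: xipm qtks uwt amns isdh

Answer: xipm
qtks
uwt
amns
isdh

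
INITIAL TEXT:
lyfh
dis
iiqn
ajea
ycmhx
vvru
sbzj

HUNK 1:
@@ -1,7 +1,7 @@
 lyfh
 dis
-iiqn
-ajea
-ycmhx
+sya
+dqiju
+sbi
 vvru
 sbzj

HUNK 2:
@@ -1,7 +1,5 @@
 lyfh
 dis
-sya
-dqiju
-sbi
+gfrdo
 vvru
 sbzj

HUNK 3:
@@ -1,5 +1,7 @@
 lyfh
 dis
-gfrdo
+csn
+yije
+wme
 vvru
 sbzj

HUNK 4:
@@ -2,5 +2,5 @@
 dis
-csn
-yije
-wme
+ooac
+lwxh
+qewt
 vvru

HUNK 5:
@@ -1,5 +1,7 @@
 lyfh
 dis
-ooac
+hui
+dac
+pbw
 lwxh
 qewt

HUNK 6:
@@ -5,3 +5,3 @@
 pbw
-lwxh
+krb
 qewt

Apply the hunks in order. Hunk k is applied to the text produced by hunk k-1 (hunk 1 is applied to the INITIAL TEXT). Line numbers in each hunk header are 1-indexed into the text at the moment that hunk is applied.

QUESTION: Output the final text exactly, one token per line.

Hunk 1: at line 1 remove [iiqn,ajea,ycmhx] add [sya,dqiju,sbi] -> 7 lines: lyfh dis sya dqiju sbi vvru sbzj
Hunk 2: at line 1 remove [sya,dqiju,sbi] add [gfrdo] -> 5 lines: lyfh dis gfrdo vvru sbzj
Hunk 3: at line 1 remove [gfrdo] add [csn,yije,wme] -> 7 lines: lyfh dis csn yije wme vvru sbzj
Hunk 4: at line 2 remove [csn,yije,wme] add [ooac,lwxh,qewt] -> 7 lines: lyfh dis ooac lwxh qewt vvru sbzj
Hunk 5: at line 1 remove [ooac] add [hui,dac,pbw] -> 9 lines: lyfh dis hui dac pbw lwxh qewt vvru sbzj
Hunk 6: at line 5 remove [lwxh] add [krb] -> 9 lines: lyfh dis hui dac pbw krb qewt vvru sbzj

Answer: lyfh
dis
hui
dac
pbw
krb
qewt
vvru
sbzj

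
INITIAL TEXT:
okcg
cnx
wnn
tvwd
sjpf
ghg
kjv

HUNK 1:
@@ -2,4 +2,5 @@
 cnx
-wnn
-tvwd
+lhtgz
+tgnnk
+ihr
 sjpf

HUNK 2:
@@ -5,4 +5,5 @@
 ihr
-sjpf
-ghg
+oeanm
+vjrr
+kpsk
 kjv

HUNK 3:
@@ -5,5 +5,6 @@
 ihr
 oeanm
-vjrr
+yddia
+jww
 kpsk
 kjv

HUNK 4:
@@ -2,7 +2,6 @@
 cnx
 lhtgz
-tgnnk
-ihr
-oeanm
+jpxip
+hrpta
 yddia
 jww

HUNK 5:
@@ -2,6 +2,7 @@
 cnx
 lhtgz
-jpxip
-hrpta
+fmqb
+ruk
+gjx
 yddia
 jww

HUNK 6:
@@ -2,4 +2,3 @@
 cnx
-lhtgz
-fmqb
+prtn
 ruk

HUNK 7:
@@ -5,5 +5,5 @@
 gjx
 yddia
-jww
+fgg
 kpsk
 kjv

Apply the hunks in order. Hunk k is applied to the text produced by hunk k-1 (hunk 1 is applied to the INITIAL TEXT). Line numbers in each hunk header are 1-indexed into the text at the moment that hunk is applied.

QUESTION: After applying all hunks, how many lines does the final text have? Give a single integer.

Answer: 9

Derivation:
Hunk 1: at line 2 remove [wnn,tvwd] add [lhtgz,tgnnk,ihr] -> 8 lines: okcg cnx lhtgz tgnnk ihr sjpf ghg kjv
Hunk 2: at line 5 remove [sjpf,ghg] add [oeanm,vjrr,kpsk] -> 9 lines: okcg cnx lhtgz tgnnk ihr oeanm vjrr kpsk kjv
Hunk 3: at line 5 remove [vjrr] add [yddia,jww] -> 10 lines: okcg cnx lhtgz tgnnk ihr oeanm yddia jww kpsk kjv
Hunk 4: at line 2 remove [tgnnk,ihr,oeanm] add [jpxip,hrpta] -> 9 lines: okcg cnx lhtgz jpxip hrpta yddia jww kpsk kjv
Hunk 5: at line 2 remove [jpxip,hrpta] add [fmqb,ruk,gjx] -> 10 lines: okcg cnx lhtgz fmqb ruk gjx yddia jww kpsk kjv
Hunk 6: at line 2 remove [lhtgz,fmqb] add [prtn] -> 9 lines: okcg cnx prtn ruk gjx yddia jww kpsk kjv
Hunk 7: at line 5 remove [jww] add [fgg] -> 9 lines: okcg cnx prtn ruk gjx yddia fgg kpsk kjv
Final line count: 9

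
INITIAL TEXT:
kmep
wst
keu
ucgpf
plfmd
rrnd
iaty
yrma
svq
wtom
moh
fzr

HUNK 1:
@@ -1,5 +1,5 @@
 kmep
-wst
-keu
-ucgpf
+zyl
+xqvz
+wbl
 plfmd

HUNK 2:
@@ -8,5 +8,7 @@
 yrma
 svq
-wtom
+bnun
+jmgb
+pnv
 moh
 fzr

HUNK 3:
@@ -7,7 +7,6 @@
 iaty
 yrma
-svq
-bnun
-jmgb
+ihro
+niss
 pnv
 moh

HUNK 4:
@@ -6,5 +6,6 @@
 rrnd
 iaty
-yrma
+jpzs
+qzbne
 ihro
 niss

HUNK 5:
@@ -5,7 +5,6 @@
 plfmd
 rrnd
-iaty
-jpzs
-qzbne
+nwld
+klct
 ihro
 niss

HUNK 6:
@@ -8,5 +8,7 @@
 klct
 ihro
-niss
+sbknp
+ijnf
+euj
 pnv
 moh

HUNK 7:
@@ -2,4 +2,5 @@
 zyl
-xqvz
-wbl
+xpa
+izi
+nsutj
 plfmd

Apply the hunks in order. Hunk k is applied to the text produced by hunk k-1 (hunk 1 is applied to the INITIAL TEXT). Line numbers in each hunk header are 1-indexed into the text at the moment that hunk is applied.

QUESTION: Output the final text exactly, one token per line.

Answer: kmep
zyl
xpa
izi
nsutj
plfmd
rrnd
nwld
klct
ihro
sbknp
ijnf
euj
pnv
moh
fzr

Derivation:
Hunk 1: at line 1 remove [wst,keu,ucgpf] add [zyl,xqvz,wbl] -> 12 lines: kmep zyl xqvz wbl plfmd rrnd iaty yrma svq wtom moh fzr
Hunk 2: at line 8 remove [wtom] add [bnun,jmgb,pnv] -> 14 lines: kmep zyl xqvz wbl plfmd rrnd iaty yrma svq bnun jmgb pnv moh fzr
Hunk 3: at line 7 remove [svq,bnun,jmgb] add [ihro,niss] -> 13 lines: kmep zyl xqvz wbl plfmd rrnd iaty yrma ihro niss pnv moh fzr
Hunk 4: at line 6 remove [yrma] add [jpzs,qzbne] -> 14 lines: kmep zyl xqvz wbl plfmd rrnd iaty jpzs qzbne ihro niss pnv moh fzr
Hunk 5: at line 5 remove [iaty,jpzs,qzbne] add [nwld,klct] -> 13 lines: kmep zyl xqvz wbl plfmd rrnd nwld klct ihro niss pnv moh fzr
Hunk 6: at line 8 remove [niss] add [sbknp,ijnf,euj] -> 15 lines: kmep zyl xqvz wbl plfmd rrnd nwld klct ihro sbknp ijnf euj pnv moh fzr
Hunk 7: at line 2 remove [xqvz,wbl] add [xpa,izi,nsutj] -> 16 lines: kmep zyl xpa izi nsutj plfmd rrnd nwld klct ihro sbknp ijnf euj pnv moh fzr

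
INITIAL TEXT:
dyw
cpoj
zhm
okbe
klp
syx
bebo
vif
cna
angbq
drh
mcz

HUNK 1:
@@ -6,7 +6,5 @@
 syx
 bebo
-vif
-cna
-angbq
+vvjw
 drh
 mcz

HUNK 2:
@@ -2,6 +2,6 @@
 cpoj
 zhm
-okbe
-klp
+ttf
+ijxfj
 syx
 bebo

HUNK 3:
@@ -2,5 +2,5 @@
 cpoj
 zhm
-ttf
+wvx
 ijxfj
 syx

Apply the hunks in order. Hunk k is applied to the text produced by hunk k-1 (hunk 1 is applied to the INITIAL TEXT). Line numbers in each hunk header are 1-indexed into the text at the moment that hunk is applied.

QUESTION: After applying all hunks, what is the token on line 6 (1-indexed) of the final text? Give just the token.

Hunk 1: at line 6 remove [vif,cna,angbq] add [vvjw] -> 10 lines: dyw cpoj zhm okbe klp syx bebo vvjw drh mcz
Hunk 2: at line 2 remove [okbe,klp] add [ttf,ijxfj] -> 10 lines: dyw cpoj zhm ttf ijxfj syx bebo vvjw drh mcz
Hunk 3: at line 2 remove [ttf] add [wvx] -> 10 lines: dyw cpoj zhm wvx ijxfj syx bebo vvjw drh mcz
Final line 6: syx

Answer: syx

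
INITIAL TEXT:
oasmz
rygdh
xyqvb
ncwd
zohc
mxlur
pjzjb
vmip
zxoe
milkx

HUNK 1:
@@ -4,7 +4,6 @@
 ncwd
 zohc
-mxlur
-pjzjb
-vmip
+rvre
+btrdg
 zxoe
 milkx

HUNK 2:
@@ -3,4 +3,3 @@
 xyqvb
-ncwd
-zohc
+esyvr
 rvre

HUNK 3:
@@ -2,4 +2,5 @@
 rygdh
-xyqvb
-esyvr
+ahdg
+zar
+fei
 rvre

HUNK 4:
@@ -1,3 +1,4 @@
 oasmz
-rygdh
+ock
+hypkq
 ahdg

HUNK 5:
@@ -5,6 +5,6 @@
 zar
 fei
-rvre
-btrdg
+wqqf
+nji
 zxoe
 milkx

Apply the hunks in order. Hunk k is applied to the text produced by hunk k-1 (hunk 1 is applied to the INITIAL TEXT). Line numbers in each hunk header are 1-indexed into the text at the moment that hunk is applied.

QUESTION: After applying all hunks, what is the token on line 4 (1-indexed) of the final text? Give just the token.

Hunk 1: at line 4 remove [mxlur,pjzjb,vmip] add [rvre,btrdg] -> 9 lines: oasmz rygdh xyqvb ncwd zohc rvre btrdg zxoe milkx
Hunk 2: at line 3 remove [ncwd,zohc] add [esyvr] -> 8 lines: oasmz rygdh xyqvb esyvr rvre btrdg zxoe milkx
Hunk 3: at line 2 remove [xyqvb,esyvr] add [ahdg,zar,fei] -> 9 lines: oasmz rygdh ahdg zar fei rvre btrdg zxoe milkx
Hunk 4: at line 1 remove [rygdh] add [ock,hypkq] -> 10 lines: oasmz ock hypkq ahdg zar fei rvre btrdg zxoe milkx
Hunk 5: at line 5 remove [rvre,btrdg] add [wqqf,nji] -> 10 lines: oasmz ock hypkq ahdg zar fei wqqf nji zxoe milkx
Final line 4: ahdg

Answer: ahdg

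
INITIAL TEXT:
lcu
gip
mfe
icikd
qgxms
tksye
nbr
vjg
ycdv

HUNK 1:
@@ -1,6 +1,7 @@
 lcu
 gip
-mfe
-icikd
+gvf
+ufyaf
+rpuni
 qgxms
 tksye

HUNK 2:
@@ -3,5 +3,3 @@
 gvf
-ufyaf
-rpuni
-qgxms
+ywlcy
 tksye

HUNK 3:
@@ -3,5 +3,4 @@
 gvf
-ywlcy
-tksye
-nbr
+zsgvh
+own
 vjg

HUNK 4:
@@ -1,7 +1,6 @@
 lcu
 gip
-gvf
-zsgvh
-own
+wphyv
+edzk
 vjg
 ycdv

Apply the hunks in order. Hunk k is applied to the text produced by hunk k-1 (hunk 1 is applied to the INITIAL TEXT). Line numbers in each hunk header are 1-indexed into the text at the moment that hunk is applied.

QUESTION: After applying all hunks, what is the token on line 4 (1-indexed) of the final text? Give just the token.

Answer: edzk

Derivation:
Hunk 1: at line 1 remove [mfe,icikd] add [gvf,ufyaf,rpuni] -> 10 lines: lcu gip gvf ufyaf rpuni qgxms tksye nbr vjg ycdv
Hunk 2: at line 3 remove [ufyaf,rpuni,qgxms] add [ywlcy] -> 8 lines: lcu gip gvf ywlcy tksye nbr vjg ycdv
Hunk 3: at line 3 remove [ywlcy,tksye,nbr] add [zsgvh,own] -> 7 lines: lcu gip gvf zsgvh own vjg ycdv
Hunk 4: at line 1 remove [gvf,zsgvh,own] add [wphyv,edzk] -> 6 lines: lcu gip wphyv edzk vjg ycdv
Final line 4: edzk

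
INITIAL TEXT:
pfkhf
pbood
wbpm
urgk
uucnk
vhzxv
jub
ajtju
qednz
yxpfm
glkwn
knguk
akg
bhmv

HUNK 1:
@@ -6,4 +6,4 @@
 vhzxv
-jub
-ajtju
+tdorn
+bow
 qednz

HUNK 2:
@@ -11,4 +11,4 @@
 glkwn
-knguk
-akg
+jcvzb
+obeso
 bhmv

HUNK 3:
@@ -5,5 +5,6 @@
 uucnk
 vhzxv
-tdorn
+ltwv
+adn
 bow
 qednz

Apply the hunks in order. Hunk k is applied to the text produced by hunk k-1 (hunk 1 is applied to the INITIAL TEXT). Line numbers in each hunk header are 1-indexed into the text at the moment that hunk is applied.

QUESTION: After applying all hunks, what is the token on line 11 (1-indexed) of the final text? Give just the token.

Answer: yxpfm

Derivation:
Hunk 1: at line 6 remove [jub,ajtju] add [tdorn,bow] -> 14 lines: pfkhf pbood wbpm urgk uucnk vhzxv tdorn bow qednz yxpfm glkwn knguk akg bhmv
Hunk 2: at line 11 remove [knguk,akg] add [jcvzb,obeso] -> 14 lines: pfkhf pbood wbpm urgk uucnk vhzxv tdorn bow qednz yxpfm glkwn jcvzb obeso bhmv
Hunk 3: at line 5 remove [tdorn] add [ltwv,adn] -> 15 lines: pfkhf pbood wbpm urgk uucnk vhzxv ltwv adn bow qednz yxpfm glkwn jcvzb obeso bhmv
Final line 11: yxpfm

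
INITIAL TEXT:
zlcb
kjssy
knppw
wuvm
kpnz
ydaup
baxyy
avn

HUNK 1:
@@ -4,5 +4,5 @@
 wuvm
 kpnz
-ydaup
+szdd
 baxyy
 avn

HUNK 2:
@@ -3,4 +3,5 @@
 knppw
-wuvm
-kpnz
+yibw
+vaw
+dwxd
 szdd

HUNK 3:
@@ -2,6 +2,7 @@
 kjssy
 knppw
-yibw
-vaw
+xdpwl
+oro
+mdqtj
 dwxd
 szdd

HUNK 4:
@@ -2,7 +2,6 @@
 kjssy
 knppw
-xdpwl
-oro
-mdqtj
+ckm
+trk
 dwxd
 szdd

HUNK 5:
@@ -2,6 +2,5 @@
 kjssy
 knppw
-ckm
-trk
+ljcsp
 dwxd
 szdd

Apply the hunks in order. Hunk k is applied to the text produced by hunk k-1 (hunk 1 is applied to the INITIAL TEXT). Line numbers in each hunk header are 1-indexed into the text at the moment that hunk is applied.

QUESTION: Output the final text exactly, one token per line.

Answer: zlcb
kjssy
knppw
ljcsp
dwxd
szdd
baxyy
avn

Derivation:
Hunk 1: at line 4 remove [ydaup] add [szdd] -> 8 lines: zlcb kjssy knppw wuvm kpnz szdd baxyy avn
Hunk 2: at line 3 remove [wuvm,kpnz] add [yibw,vaw,dwxd] -> 9 lines: zlcb kjssy knppw yibw vaw dwxd szdd baxyy avn
Hunk 3: at line 2 remove [yibw,vaw] add [xdpwl,oro,mdqtj] -> 10 lines: zlcb kjssy knppw xdpwl oro mdqtj dwxd szdd baxyy avn
Hunk 4: at line 2 remove [xdpwl,oro,mdqtj] add [ckm,trk] -> 9 lines: zlcb kjssy knppw ckm trk dwxd szdd baxyy avn
Hunk 5: at line 2 remove [ckm,trk] add [ljcsp] -> 8 lines: zlcb kjssy knppw ljcsp dwxd szdd baxyy avn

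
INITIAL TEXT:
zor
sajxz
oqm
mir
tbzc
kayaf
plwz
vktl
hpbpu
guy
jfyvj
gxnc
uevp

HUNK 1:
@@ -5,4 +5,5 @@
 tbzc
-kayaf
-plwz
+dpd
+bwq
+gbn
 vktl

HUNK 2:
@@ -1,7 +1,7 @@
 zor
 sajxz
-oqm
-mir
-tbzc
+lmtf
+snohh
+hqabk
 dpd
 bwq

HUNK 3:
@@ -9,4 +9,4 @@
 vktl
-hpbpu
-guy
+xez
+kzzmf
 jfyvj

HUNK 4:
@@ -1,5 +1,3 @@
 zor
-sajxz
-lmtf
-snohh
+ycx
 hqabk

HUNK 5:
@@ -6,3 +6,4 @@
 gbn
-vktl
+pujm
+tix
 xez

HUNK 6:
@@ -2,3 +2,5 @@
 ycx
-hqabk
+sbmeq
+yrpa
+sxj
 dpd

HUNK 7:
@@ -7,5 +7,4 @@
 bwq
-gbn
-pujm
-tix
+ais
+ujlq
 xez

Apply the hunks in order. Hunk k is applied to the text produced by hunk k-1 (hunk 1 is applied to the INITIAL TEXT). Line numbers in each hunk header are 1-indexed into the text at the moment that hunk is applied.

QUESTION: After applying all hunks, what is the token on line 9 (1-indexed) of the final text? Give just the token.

Hunk 1: at line 5 remove [kayaf,plwz] add [dpd,bwq,gbn] -> 14 lines: zor sajxz oqm mir tbzc dpd bwq gbn vktl hpbpu guy jfyvj gxnc uevp
Hunk 2: at line 1 remove [oqm,mir,tbzc] add [lmtf,snohh,hqabk] -> 14 lines: zor sajxz lmtf snohh hqabk dpd bwq gbn vktl hpbpu guy jfyvj gxnc uevp
Hunk 3: at line 9 remove [hpbpu,guy] add [xez,kzzmf] -> 14 lines: zor sajxz lmtf snohh hqabk dpd bwq gbn vktl xez kzzmf jfyvj gxnc uevp
Hunk 4: at line 1 remove [sajxz,lmtf,snohh] add [ycx] -> 12 lines: zor ycx hqabk dpd bwq gbn vktl xez kzzmf jfyvj gxnc uevp
Hunk 5: at line 6 remove [vktl] add [pujm,tix] -> 13 lines: zor ycx hqabk dpd bwq gbn pujm tix xez kzzmf jfyvj gxnc uevp
Hunk 6: at line 2 remove [hqabk] add [sbmeq,yrpa,sxj] -> 15 lines: zor ycx sbmeq yrpa sxj dpd bwq gbn pujm tix xez kzzmf jfyvj gxnc uevp
Hunk 7: at line 7 remove [gbn,pujm,tix] add [ais,ujlq] -> 14 lines: zor ycx sbmeq yrpa sxj dpd bwq ais ujlq xez kzzmf jfyvj gxnc uevp
Final line 9: ujlq

Answer: ujlq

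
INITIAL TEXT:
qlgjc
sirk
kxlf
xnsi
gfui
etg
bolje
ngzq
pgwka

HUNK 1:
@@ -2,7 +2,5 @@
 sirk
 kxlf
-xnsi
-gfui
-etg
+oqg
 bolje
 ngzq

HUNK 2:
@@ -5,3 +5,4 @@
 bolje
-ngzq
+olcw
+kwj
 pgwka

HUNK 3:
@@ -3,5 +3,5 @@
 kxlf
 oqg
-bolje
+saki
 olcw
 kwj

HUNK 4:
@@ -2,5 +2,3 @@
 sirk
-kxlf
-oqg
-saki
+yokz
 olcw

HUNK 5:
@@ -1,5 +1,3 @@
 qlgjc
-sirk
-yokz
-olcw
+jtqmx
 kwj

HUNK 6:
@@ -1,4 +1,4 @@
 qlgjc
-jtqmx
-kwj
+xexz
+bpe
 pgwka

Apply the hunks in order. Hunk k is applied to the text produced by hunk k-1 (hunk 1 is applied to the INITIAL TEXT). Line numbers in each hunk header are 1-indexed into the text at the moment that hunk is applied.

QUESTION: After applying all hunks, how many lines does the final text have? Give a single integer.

Hunk 1: at line 2 remove [xnsi,gfui,etg] add [oqg] -> 7 lines: qlgjc sirk kxlf oqg bolje ngzq pgwka
Hunk 2: at line 5 remove [ngzq] add [olcw,kwj] -> 8 lines: qlgjc sirk kxlf oqg bolje olcw kwj pgwka
Hunk 3: at line 3 remove [bolje] add [saki] -> 8 lines: qlgjc sirk kxlf oqg saki olcw kwj pgwka
Hunk 4: at line 2 remove [kxlf,oqg,saki] add [yokz] -> 6 lines: qlgjc sirk yokz olcw kwj pgwka
Hunk 5: at line 1 remove [sirk,yokz,olcw] add [jtqmx] -> 4 lines: qlgjc jtqmx kwj pgwka
Hunk 6: at line 1 remove [jtqmx,kwj] add [xexz,bpe] -> 4 lines: qlgjc xexz bpe pgwka
Final line count: 4

Answer: 4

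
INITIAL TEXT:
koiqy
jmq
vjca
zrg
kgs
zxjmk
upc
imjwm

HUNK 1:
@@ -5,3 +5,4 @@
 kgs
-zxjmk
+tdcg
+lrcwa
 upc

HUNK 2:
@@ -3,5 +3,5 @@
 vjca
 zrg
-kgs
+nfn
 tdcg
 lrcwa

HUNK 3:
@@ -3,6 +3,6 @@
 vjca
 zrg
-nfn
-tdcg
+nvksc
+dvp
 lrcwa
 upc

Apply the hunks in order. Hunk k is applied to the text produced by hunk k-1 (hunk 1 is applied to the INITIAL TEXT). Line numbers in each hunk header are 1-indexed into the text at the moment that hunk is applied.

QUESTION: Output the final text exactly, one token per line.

Answer: koiqy
jmq
vjca
zrg
nvksc
dvp
lrcwa
upc
imjwm

Derivation:
Hunk 1: at line 5 remove [zxjmk] add [tdcg,lrcwa] -> 9 lines: koiqy jmq vjca zrg kgs tdcg lrcwa upc imjwm
Hunk 2: at line 3 remove [kgs] add [nfn] -> 9 lines: koiqy jmq vjca zrg nfn tdcg lrcwa upc imjwm
Hunk 3: at line 3 remove [nfn,tdcg] add [nvksc,dvp] -> 9 lines: koiqy jmq vjca zrg nvksc dvp lrcwa upc imjwm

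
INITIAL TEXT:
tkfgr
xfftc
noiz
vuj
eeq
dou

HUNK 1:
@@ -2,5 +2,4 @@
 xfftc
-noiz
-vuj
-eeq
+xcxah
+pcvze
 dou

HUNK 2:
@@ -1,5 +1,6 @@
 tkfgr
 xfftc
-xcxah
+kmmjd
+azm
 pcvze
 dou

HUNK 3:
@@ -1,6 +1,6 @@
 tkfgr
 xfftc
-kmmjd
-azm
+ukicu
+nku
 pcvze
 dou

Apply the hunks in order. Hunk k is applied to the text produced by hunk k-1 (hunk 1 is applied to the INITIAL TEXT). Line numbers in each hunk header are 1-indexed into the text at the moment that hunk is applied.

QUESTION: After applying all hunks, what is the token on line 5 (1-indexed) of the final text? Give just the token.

Hunk 1: at line 2 remove [noiz,vuj,eeq] add [xcxah,pcvze] -> 5 lines: tkfgr xfftc xcxah pcvze dou
Hunk 2: at line 1 remove [xcxah] add [kmmjd,azm] -> 6 lines: tkfgr xfftc kmmjd azm pcvze dou
Hunk 3: at line 1 remove [kmmjd,azm] add [ukicu,nku] -> 6 lines: tkfgr xfftc ukicu nku pcvze dou
Final line 5: pcvze

Answer: pcvze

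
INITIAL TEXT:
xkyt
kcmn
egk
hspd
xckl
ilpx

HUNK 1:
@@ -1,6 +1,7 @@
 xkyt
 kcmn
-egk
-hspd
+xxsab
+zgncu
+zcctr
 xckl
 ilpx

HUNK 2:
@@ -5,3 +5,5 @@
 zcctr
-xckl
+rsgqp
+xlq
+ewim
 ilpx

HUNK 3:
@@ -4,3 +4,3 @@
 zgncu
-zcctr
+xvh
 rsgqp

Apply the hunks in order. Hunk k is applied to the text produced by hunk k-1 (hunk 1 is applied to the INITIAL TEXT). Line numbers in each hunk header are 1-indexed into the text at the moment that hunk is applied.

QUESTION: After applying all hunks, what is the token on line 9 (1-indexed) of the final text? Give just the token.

Hunk 1: at line 1 remove [egk,hspd] add [xxsab,zgncu,zcctr] -> 7 lines: xkyt kcmn xxsab zgncu zcctr xckl ilpx
Hunk 2: at line 5 remove [xckl] add [rsgqp,xlq,ewim] -> 9 lines: xkyt kcmn xxsab zgncu zcctr rsgqp xlq ewim ilpx
Hunk 3: at line 4 remove [zcctr] add [xvh] -> 9 lines: xkyt kcmn xxsab zgncu xvh rsgqp xlq ewim ilpx
Final line 9: ilpx

Answer: ilpx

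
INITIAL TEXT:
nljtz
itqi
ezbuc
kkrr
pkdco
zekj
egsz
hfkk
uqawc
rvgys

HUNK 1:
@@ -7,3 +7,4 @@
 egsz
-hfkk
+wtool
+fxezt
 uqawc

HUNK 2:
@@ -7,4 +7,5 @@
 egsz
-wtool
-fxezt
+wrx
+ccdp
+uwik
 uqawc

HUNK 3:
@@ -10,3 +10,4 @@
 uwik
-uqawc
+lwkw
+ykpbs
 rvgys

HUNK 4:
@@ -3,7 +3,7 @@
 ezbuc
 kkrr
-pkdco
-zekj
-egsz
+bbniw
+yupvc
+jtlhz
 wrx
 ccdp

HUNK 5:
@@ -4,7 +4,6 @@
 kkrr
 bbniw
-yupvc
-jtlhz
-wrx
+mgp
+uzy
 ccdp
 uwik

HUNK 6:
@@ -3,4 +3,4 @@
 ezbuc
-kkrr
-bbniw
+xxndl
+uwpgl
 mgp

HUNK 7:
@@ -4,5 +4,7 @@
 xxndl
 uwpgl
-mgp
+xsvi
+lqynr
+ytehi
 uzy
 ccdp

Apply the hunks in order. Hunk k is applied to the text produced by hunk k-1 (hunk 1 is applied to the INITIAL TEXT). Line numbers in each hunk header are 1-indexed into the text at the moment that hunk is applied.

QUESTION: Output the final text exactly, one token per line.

Answer: nljtz
itqi
ezbuc
xxndl
uwpgl
xsvi
lqynr
ytehi
uzy
ccdp
uwik
lwkw
ykpbs
rvgys

Derivation:
Hunk 1: at line 7 remove [hfkk] add [wtool,fxezt] -> 11 lines: nljtz itqi ezbuc kkrr pkdco zekj egsz wtool fxezt uqawc rvgys
Hunk 2: at line 7 remove [wtool,fxezt] add [wrx,ccdp,uwik] -> 12 lines: nljtz itqi ezbuc kkrr pkdco zekj egsz wrx ccdp uwik uqawc rvgys
Hunk 3: at line 10 remove [uqawc] add [lwkw,ykpbs] -> 13 lines: nljtz itqi ezbuc kkrr pkdco zekj egsz wrx ccdp uwik lwkw ykpbs rvgys
Hunk 4: at line 3 remove [pkdco,zekj,egsz] add [bbniw,yupvc,jtlhz] -> 13 lines: nljtz itqi ezbuc kkrr bbniw yupvc jtlhz wrx ccdp uwik lwkw ykpbs rvgys
Hunk 5: at line 4 remove [yupvc,jtlhz,wrx] add [mgp,uzy] -> 12 lines: nljtz itqi ezbuc kkrr bbniw mgp uzy ccdp uwik lwkw ykpbs rvgys
Hunk 6: at line 3 remove [kkrr,bbniw] add [xxndl,uwpgl] -> 12 lines: nljtz itqi ezbuc xxndl uwpgl mgp uzy ccdp uwik lwkw ykpbs rvgys
Hunk 7: at line 4 remove [mgp] add [xsvi,lqynr,ytehi] -> 14 lines: nljtz itqi ezbuc xxndl uwpgl xsvi lqynr ytehi uzy ccdp uwik lwkw ykpbs rvgys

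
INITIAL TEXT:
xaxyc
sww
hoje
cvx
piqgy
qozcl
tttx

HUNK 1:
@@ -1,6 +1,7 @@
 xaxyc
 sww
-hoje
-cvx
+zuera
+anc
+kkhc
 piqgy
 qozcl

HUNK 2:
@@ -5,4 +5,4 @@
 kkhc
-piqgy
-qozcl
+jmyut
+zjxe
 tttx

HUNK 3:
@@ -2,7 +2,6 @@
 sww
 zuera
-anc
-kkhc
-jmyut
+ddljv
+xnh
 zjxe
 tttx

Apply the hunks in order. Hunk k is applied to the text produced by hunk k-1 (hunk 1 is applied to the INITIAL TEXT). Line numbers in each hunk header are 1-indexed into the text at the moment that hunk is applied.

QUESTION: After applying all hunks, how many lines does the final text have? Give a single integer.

Hunk 1: at line 1 remove [hoje,cvx] add [zuera,anc,kkhc] -> 8 lines: xaxyc sww zuera anc kkhc piqgy qozcl tttx
Hunk 2: at line 5 remove [piqgy,qozcl] add [jmyut,zjxe] -> 8 lines: xaxyc sww zuera anc kkhc jmyut zjxe tttx
Hunk 3: at line 2 remove [anc,kkhc,jmyut] add [ddljv,xnh] -> 7 lines: xaxyc sww zuera ddljv xnh zjxe tttx
Final line count: 7

Answer: 7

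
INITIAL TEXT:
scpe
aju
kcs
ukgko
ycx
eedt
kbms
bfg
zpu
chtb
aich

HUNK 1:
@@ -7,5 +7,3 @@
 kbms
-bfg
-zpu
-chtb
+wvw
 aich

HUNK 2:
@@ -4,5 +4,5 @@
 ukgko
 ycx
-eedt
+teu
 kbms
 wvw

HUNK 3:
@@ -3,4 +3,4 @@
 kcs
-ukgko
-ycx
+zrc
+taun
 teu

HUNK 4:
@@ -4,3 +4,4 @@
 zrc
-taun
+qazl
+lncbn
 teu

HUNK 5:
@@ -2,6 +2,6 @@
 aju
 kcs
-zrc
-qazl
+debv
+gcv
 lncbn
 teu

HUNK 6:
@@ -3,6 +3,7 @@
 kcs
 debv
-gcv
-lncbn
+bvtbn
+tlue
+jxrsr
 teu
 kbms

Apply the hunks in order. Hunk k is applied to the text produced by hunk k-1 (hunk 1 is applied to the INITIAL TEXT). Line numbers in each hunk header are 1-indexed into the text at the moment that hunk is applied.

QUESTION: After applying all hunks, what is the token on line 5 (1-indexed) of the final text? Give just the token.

Hunk 1: at line 7 remove [bfg,zpu,chtb] add [wvw] -> 9 lines: scpe aju kcs ukgko ycx eedt kbms wvw aich
Hunk 2: at line 4 remove [eedt] add [teu] -> 9 lines: scpe aju kcs ukgko ycx teu kbms wvw aich
Hunk 3: at line 3 remove [ukgko,ycx] add [zrc,taun] -> 9 lines: scpe aju kcs zrc taun teu kbms wvw aich
Hunk 4: at line 4 remove [taun] add [qazl,lncbn] -> 10 lines: scpe aju kcs zrc qazl lncbn teu kbms wvw aich
Hunk 5: at line 2 remove [zrc,qazl] add [debv,gcv] -> 10 lines: scpe aju kcs debv gcv lncbn teu kbms wvw aich
Hunk 6: at line 3 remove [gcv,lncbn] add [bvtbn,tlue,jxrsr] -> 11 lines: scpe aju kcs debv bvtbn tlue jxrsr teu kbms wvw aich
Final line 5: bvtbn

Answer: bvtbn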